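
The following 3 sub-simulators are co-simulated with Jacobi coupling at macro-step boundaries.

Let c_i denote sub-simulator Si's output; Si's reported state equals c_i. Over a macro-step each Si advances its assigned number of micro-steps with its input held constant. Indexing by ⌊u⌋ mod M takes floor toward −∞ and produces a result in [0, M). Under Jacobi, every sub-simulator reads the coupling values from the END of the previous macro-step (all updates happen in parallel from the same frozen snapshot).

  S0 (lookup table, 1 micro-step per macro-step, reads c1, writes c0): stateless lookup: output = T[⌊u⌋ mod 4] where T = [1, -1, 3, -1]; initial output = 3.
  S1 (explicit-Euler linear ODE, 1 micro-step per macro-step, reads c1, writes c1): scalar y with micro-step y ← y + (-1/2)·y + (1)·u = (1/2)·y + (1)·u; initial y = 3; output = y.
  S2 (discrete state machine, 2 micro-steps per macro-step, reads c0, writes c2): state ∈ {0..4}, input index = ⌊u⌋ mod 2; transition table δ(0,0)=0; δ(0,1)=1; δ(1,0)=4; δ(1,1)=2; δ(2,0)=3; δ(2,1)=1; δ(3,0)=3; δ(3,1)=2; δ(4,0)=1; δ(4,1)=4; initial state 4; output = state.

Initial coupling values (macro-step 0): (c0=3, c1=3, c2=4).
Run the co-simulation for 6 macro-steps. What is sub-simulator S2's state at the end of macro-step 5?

S2 state at macro-step 5 = 4

macro 1: S0 reads c1=3 → after 1×micro: -1; S1 reads c1=3 → after 1×micro: 9/2; S2 reads c0=3 → after 2×micro: 4 ⇒ (c0=-1, c1=9/2, c2=4)
macro 2: S0 reads c1=9/2 → after 1×micro: 1; S1 reads c1=9/2 → after 1×micro: 27/4; S2 reads c0=-1 → after 2×micro: 4 ⇒ (c0=1, c1=27/4, c2=4)
macro 3: S0 reads c1=27/4 → after 1×micro: 3; S1 reads c1=27/4 → after 1×micro: 81/8; S2 reads c0=1 → after 2×micro: 4 ⇒ (c0=3, c1=81/8, c2=4)
macro 4: S0 reads c1=81/8 → after 1×micro: 3; S1 reads c1=81/8 → after 1×micro: 243/16; S2 reads c0=3 → after 2×micro: 4 ⇒ (c0=3, c1=243/16, c2=4)
macro 5: S0 reads c1=243/16 → after 1×micro: -1; S1 reads c1=243/16 → after 1×micro: 729/32; S2 reads c0=3 → after 2×micro: 4 ⇒ (c0=-1, c1=729/32, c2=4)
macro 6: S0 reads c1=729/32 → after 1×micro: 3; S1 reads c1=729/32 → after 1×micro: 2187/64; S2 reads c0=-1 → after 2×micro: 4 ⇒ (c0=3, c1=2187/64, c2=4)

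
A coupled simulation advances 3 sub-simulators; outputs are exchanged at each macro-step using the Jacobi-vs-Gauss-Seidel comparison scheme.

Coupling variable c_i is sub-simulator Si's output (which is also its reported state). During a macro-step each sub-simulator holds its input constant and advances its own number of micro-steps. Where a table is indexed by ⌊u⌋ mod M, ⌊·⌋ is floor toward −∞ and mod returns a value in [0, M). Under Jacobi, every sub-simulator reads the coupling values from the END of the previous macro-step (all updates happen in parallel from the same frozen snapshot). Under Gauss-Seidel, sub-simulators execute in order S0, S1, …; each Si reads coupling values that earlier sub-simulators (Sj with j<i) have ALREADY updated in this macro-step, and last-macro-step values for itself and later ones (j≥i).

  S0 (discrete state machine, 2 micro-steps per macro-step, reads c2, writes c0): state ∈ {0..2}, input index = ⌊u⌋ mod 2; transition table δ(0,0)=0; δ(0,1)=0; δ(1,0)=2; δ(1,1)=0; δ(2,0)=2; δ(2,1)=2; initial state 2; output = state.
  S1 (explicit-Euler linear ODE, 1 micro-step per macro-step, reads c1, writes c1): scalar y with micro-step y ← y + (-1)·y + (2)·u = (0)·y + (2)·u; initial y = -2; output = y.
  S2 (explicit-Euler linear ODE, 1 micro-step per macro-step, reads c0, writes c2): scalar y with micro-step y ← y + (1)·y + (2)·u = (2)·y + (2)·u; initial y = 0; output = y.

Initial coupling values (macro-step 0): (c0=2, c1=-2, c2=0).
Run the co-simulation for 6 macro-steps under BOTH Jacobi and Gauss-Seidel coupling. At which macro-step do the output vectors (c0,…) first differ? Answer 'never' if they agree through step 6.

first divergence at macro-step: never

[Jacobi] macro 1: S0 reads c2=0 → after 2×micro: 2; S1 reads c1=-2 → after 1×micro: -4; S2 reads c0=2 → after 1×micro: 4 ⇒ (c0=2, c1=-4, c2=4)
[Jacobi] macro 2: S0 reads c2=4 → after 2×micro: 2; S1 reads c1=-4 → after 1×micro: -8; S2 reads c0=2 → after 1×micro: 12 ⇒ (c0=2, c1=-8, c2=12)
[Jacobi] macro 3: S0 reads c2=12 → after 2×micro: 2; S1 reads c1=-8 → after 1×micro: -16; S2 reads c0=2 → after 1×micro: 28 ⇒ (c0=2, c1=-16, c2=28)
[Jacobi] macro 4: S0 reads c2=28 → after 2×micro: 2; S1 reads c1=-16 → after 1×micro: -32; S2 reads c0=2 → after 1×micro: 60 ⇒ (c0=2, c1=-32, c2=60)
[Jacobi] macro 5: S0 reads c2=60 → after 2×micro: 2; S1 reads c1=-32 → after 1×micro: -64; S2 reads c0=2 → after 1×micro: 124 ⇒ (c0=2, c1=-64, c2=124)
[Jacobi] macro 6: S0 reads c2=124 → after 2×micro: 2; S1 reads c1=-64 → after 1×micro: -128; S2 reads c0=2 → after 1×micro: 252 ⇒ (c0=2, c1=-128, c2=252)
[Gauss-Seidel] macro 1: S0 reads c2=0 → after 2×micro: 2; S1 reads c1=-2 → after 1×micro: -4; S2 reads c0=2 → after 1×micro: 4 ⇒ (c0=2, c1=-4, c2=4)
[Gauss-Seidel] macro 2: S0 reads c2=4 → after 2×micro: 2; S1 reads c1=-4 → after 1×micro: -8; S2 reads c0=2 → after 1×micro: 12 ⇒ (c0=2, c1=-8, c2=12)
[Gauss-Seidel] macro 3: S0 reads c2=12 → after 2×micro: 2; S1 reads c1=-8 → after 1×micro: -16; S2 reads c0=2 → after 1×micro: 28 ⇒ (c0=2, c1=-16, c2=28)
[Gauss-Seidel] macro 4: S0 reads c2=28 → after 2×micro: 2; S1 reads c1=-16 → after 1×micro: -32; S2 reads c0=2 → after 1×micro: 60 ⇒ (c0=2, c1=-32, c2=60)
[Gauss-Seidel] macro 5: S0 reads c2=60 → after 2×micro: 2; S1 reads c1=-32 → after 1×micro: -64; S2 reads c0=2 → after 1×micro: 124 ⇒ (c0=2, c1=-64, c2=124)
[Gauss-Seidel] macro 6: S0 reads c2=124 → after 2×micro: 2; S1 reads c1=-64 → after 1×micro: -128; S2 reads c0=2 → after 1×micro: 252 ⇒ (c0=2, c1=-128, c2=252)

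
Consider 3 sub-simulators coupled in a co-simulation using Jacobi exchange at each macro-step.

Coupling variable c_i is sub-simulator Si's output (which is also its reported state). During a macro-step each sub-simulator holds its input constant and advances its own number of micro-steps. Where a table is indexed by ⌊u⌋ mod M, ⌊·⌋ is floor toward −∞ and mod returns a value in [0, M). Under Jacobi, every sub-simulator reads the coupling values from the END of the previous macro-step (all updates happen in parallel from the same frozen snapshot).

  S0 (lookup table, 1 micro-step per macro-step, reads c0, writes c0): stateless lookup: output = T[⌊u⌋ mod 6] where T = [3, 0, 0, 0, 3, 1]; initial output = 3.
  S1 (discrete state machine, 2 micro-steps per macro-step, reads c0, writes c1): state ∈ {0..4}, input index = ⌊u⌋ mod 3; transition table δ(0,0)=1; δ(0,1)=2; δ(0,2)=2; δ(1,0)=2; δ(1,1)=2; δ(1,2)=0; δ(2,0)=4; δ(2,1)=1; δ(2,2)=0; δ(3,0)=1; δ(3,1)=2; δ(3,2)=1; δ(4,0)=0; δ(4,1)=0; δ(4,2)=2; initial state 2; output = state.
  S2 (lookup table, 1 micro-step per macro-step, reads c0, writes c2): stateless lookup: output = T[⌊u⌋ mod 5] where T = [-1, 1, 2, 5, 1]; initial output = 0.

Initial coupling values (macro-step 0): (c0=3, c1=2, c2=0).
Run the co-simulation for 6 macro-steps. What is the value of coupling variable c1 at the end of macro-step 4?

c1 at macro-step 4 = 2

macro 1: S0 reads c0=3 → after 1×micro: 0; S1 reads c0=3 → after 2×micro: 0; S2 reads c0=3 → after 1×micro: 5 ⇒ (c0=0, c1=0, c2=5)
macro 2: S0 reads c0=0 → after 1×micro: 3; S1 reads c0=0 → after 2×micro: 2; S2 reads c0=0 → after 1×micro: -1 ⇒ (c0=3, c1=2, c2=-1)
macro 3: S0 reads c0=3 → after 1×micro: 0; S1 reads c0=3 → after 2×micro: 0; S2 reads c0=3 → after 1×micro: 5 ⇒ (c0=0, c1=0, c2=5)
macro 4: S0 reads c0=0 → after 1×micro: 3; S1 reads c0=0 → after 2×micro: 2; S2 reads c0=0 → after 1×micro: -1 ⇒ (c0=3, c1=2, c2=-1)
macro 5: S0 reads c0=3 → after 1×micro: 0; S1 reads c0=3 → after 2×micro: 0; S2 reads c0=3 → after 1×micro: 5 ⇒ (c0=0, c1=0, c2=5)
macro 6: S0 reads c0=0 → after 1×micro: 3; S1 reads c0=0 → after 2×micro: 2; S2 reads c0=0 → after 1×micro: -1 ⇒ (c0=3, c1=2, c2=-1)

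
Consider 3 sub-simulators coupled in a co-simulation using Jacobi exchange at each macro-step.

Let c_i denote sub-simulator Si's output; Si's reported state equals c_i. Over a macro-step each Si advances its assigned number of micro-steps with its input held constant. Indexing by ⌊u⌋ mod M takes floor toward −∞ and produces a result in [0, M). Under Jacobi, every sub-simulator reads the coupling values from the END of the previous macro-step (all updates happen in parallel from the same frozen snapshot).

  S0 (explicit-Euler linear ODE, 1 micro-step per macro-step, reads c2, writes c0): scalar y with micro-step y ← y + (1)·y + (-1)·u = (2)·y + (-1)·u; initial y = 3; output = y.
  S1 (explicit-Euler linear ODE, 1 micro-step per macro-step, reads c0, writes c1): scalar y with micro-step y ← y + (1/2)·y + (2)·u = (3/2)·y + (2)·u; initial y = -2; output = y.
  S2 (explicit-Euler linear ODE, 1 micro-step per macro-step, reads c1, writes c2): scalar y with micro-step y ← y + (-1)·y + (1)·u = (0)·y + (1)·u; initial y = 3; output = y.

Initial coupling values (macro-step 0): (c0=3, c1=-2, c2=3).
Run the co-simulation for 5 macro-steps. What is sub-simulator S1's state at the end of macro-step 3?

S1 state at macro-step 3 = 127/4

macro 1: S0 reads c2=3 → after 1×micro: 3; S1 reads c0=3 → after 1×micro: 3; S2 reads c1=-2 → after 1×micro: -2 ⇒ (c0=3, c1=3, c2=-2)
macro 2: S0 reads c2=-2 → after 1×micro: 8; S1 reads c0=3 → after 1×micro: 21/2; S2 reads c1=3 → after 1×micro: 3 ⇒ (c0=8, c1=21/2, c2=3)
macro 3: S0 reads c2=3 → after 1×micro: 13; S1 reads c0=8 → after 1×micro: 127/4; S2 reads c1=21/2 → after 1×micro: 21/2 ⇒ (c0=13, c1=127/4, c2=21/2)
macro 4: S0 reads c2=21/2 → after 1×micro: 31/2; S1 reads c0=13 → after 1×micro: 589/8; S2 reads c1=127/4 → after 1×micro: 127/4 ⇒ (c0=31/2, c1=589/8, c2=127/4)
macro 5: S0 reads c2=127/4 → after 1×micro: -3/4; S1 reads c0=31/2 → after 1×micro: 2263/16; S2 reads c1=589/8 → after 1×micro: 589/8 ⇒ (c0=-3/4, c1=2263/16, c2=589/8)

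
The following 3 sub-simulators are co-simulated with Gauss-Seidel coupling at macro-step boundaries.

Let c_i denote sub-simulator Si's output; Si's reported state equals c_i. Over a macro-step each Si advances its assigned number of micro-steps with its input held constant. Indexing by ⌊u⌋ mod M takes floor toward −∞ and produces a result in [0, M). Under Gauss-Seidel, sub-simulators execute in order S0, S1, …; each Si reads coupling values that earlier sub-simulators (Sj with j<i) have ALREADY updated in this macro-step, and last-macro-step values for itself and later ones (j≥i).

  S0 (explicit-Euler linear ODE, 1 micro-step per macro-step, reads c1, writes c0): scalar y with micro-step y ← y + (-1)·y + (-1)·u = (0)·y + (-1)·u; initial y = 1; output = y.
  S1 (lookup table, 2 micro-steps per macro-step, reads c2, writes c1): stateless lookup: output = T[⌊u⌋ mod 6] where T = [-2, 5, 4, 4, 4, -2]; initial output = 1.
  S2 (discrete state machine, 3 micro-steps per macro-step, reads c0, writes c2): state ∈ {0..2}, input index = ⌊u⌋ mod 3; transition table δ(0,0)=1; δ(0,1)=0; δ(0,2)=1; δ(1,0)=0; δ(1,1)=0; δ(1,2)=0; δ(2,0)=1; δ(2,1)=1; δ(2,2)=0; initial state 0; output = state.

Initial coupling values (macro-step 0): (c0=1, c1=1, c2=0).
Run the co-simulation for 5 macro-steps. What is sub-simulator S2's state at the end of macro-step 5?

S2 state at macro-step 5 = 0

macro 1: S0 reads c1=1 → after 1×micro: -1; S1 reads c2=0 → after 2×micro: -2; S2 reads c0=-1 → after 3×micro: 1 ⇒ (c0=-1, c1=-2, c2=1)
macro 2: S0 reads c1=-2 → after 1×micro: 2; S1 reads c2=1 → after 2×micro: 5; S2 reads c0=2 → after 3×micro: 0 ⇒ (c0=2, c1=5, c2=0)
macro 3: S0 reads c1=5 → after 1×micro: -5; S1 reads c2=0 → after 2×micro: -2; S2 reads c0=-5 → after 3×micro: 0 ⇒ (c0=-5, c1=-2, c2=0)
macro 4: S0 reads c1=-2 → after 1×micro: 2; S1 reads c2=0 → after 2×micro: -2; S2 reads c0=2 → after 3×micro: 1 ⇒ (c0=2, c1=-2, c2=1)
macro 5: S0 reads c1=-2 → after 1×micro: 2; S1 reads c2=1 → after 2×micro: 5; S2 reads c0=2 → after 3×micro: 0 ⇒ (c0=2, c1=5, c2=0)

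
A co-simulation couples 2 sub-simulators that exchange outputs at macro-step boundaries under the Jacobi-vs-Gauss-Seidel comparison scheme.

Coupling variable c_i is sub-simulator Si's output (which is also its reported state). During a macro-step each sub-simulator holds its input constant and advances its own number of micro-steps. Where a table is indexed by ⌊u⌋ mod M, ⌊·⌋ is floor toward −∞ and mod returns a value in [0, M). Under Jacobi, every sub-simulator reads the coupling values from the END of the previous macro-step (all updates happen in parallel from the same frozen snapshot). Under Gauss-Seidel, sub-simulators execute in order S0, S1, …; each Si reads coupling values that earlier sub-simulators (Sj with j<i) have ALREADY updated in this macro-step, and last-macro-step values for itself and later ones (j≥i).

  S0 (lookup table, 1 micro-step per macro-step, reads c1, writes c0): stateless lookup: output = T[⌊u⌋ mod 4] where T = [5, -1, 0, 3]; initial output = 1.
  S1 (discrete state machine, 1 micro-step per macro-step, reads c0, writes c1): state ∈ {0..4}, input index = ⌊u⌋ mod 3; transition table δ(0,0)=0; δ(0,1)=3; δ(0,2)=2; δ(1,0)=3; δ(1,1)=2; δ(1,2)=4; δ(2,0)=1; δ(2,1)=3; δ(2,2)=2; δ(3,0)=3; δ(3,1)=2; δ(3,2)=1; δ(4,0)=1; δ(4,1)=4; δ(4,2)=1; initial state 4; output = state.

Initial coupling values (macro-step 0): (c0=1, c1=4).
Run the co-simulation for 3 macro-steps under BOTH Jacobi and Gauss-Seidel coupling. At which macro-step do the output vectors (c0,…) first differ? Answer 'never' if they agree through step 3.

first divergence at macro-step: 1

[Jacobi] macro 1: S0 reads c1=4 → after 1×micro: 5; S1 reads c0=1 → after 1×micro: 4 ⇒ (c0=5, c1=4)
[Jacobi] macro 2: S0 reads c1=4 → after 1×micro: 5; S1 reads c0=5 → after 1×micro: 1 ⇒ (c0=5, c1=1)
[Jacobi] macro 3: S0 reads c1=1 → after 1×micro: -1; S1 reads c0=5 → after 1×micro: 4 ⇒ (c0=-1, c1=4)
[Gauss-Seidel] macro 1: S0 reads c1=4 → after 1×micro: 5; S1 reads c0=5 → after 1×micro: 1 ⇒ (c0=5, c1=1)
[Gauss-Seidel] macro 2: S0 reads c1=1 → after 1×micro: -1; S1 reads c0=-1 → after 1×micro: 4 ⇒ (c0=-1, c1=4)
[Gauss-Seidel] macro 3: S0 reads c1=4 → after 1×micro: 5; S1 reads c0=5 → after 1×micro: 1 ⇒ (c0=5, c1=1)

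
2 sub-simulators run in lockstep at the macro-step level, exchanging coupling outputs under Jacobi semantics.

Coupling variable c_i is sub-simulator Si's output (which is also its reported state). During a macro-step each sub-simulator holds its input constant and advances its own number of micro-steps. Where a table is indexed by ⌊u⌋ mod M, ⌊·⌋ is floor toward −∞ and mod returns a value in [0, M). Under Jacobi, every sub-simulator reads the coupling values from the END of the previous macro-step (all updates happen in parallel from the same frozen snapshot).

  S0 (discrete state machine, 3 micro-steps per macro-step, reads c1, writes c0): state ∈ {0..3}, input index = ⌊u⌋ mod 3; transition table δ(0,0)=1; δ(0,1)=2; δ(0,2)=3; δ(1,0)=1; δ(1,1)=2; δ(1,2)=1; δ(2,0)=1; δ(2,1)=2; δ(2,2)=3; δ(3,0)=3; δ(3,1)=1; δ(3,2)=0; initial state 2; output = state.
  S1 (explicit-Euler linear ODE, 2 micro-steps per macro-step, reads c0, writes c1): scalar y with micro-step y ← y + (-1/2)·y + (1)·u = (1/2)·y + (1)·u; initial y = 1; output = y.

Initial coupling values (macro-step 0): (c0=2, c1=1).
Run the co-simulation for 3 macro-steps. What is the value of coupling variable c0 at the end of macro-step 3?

macro 1: S0 reads c1=1 → after 3×micro: 2; S1 reads c0=2 → after 2×micro: 13/4 ⇒ (c0=2, c1=13/4)
macro 2: S0 reads c1=13/4 → after 3×micro: 1; S1 reads c0=2 → after 2×micro: 61/16 ⇒ (c0=1, c1=61/16)
macro 3: S0 reads c1=61/16 → after 3×micro: 1; S1 reads c0=1 → after 2×micro: 157/64 ⇒ (c0=1, c1=157/64)

c0 at macro-step 3 = 1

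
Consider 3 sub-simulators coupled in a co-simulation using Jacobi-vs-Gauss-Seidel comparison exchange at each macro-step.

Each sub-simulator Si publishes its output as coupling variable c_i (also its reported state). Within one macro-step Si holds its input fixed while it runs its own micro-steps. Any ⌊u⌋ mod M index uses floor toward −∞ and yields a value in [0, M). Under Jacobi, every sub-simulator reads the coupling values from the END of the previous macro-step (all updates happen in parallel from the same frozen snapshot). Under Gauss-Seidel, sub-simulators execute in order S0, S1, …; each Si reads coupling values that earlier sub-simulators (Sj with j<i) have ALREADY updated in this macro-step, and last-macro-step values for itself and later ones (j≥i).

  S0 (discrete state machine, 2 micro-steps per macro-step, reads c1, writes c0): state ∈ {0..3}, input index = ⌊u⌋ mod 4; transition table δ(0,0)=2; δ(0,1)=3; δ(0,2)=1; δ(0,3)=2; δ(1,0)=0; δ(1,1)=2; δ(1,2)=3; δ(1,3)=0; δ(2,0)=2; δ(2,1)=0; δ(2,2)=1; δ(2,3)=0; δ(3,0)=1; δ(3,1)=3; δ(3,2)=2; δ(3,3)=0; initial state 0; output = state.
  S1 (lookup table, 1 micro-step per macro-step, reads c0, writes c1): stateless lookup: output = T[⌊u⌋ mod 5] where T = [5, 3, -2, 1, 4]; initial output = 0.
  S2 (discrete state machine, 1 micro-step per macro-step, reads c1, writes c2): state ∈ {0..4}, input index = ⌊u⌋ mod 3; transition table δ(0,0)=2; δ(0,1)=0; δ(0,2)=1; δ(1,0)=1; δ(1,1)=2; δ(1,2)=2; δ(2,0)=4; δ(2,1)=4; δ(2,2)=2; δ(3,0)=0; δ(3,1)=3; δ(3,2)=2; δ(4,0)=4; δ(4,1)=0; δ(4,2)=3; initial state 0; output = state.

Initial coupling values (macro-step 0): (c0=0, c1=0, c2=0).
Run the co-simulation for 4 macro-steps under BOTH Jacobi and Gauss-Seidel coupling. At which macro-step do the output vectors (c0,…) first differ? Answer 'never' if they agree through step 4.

first divergence at macro-step: 1

[Jacobi] macro 1: S0 reads c1=0 → after 2×micro: 2; S1 reads c0=0 → after 1×micro: 5; S2 reads c1=0 → after 1×micro: 2 ⇒ (c0=2, c1=5, c2=2)
[Jacobi] macro 2: S0 reads c1=5 → after 2×micro: 3; S1 reads c0=2 → after 1×micro: -2; S2 reads c1=5 → after 1×micro: 2 ⇒ (c0=3, c1=-2, c2=2)
[Jacobi] macro 3: S0 reads c1=-2 → after 2×micro: 1; S1 reads c0=3 → after 1×micro: 1; S2 reads c1=-2 → after 1×micro: 4 ⇒ (c0=1, c1=1, c2=4)
[Jacobi] macro 4: S0 reads c1=1 → after 2×micro: 0; S1 reads c0=1 → after 1×micro: 3; S2 reads c1=1 → after 1×micro: 0 ⇒ (c0=0, c1=3, c2=0)
[Gauss-Seidel] macro 1: S0 reads c1=0 → after 2×micro: 2; S1 reads c0=2 → after 1×micro: -2; S2 reads c1=-2 → after 1×micro: 0 ⇒ (c0=2, c1=-2, c2=0)
[Gauss-Seidel] macro 2: S0 reads c1=-2 → after 2×micro: 3; S1 reads c0=3 → after 1×micro: 1; S2 reads c1=1 → after 1×micro: 0 ⇒ (c0=3, c1=1, c2=0)
[Gauss-Seidel] macro 3: S0 reads c1=1 → after 2×micro: 3; S1 reads c0=3 → after 1×micro: 1; S2 reads c1=1 → after 1×micro: 0 ⇒ (c0=3, c1=1, c2=0)
[Gauss-Seidel] macro 4: S0 reads c1=1 → after 2×micro: 3; S1 reads c0=3 → after 1×micro: 1; S2 reads c1=1 → after 1×micro: 0 ⇒ (c0=3, c1=1, c2=0)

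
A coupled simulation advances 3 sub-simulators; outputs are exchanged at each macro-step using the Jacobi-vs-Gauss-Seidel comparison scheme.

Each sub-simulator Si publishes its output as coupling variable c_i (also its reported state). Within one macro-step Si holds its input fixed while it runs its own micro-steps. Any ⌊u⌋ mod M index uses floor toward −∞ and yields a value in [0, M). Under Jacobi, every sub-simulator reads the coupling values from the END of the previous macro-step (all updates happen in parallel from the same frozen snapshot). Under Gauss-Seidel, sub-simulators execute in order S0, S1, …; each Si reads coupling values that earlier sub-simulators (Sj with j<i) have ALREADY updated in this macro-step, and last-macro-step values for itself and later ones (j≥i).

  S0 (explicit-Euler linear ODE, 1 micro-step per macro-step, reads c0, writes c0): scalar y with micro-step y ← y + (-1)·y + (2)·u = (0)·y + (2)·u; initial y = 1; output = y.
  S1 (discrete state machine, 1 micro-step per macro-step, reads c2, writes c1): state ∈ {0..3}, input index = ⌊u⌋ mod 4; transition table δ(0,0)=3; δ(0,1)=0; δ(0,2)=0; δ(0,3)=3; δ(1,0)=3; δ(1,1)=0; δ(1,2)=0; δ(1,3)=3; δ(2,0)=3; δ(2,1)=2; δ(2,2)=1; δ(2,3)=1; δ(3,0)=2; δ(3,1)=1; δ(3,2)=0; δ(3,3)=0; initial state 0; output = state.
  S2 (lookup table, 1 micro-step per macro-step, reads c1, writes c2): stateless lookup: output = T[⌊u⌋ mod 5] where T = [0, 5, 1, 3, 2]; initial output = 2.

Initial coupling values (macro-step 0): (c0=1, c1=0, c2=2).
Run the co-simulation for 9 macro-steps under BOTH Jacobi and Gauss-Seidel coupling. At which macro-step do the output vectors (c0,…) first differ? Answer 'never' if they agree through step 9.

[Jacobi] macro 1: S0 reads c0=1 → after 1×micro: 2; S1 reads c2=2 → after 1×micro: 0; S2 reads c1=0 → after 1×micro: 0 ⇒ (c0=2, c1=0, c2=0)
[Jacobi] macro 2: S0 reads c0=2 → after 1×micro: 4; S1 reads c2=0 → after 1×micro: 3; S2 reads c1=0 → after 1×micro: 0 ⇒ (c0=4, c1=3, c2=0)
[Jacobi] macro 3: S0 reads c0=4 → after 1×micro: 8; S1 reads c2=0 → after 1×micro: 2; S2 reads c1=3 → after 1×micro: 3 ⇒ (c0=8, c1=2, c2=3)
[Jacobi] macro 4: S0 reads c0=8 → after 1×micro: 16; S1 reads c2=3 → after 1×micro: 1; S2 reads c1=2 → after 1×micro: 1 ⇒ (c0=16, c1=1, c2=1)
[Jacobi] macro 5: S0 reads c0=16 → after 1×micro: 32; S1 reads c2=1 → after 1×micro: 0; S2 reads c1=1 → after 1×micro: 5 ⇒ (c0=32, c1=0, c2=5)
[Jacobi] macro 6: S0 reads c0=32 → after 1×micro: 64; S1 reads c2=5 → after 1×micro: 0; S2 reads c1=0 → after 1×micro: 0 ⇒ (c0=64, c1=0, c2=0)
[Jacobi] macro 7: S0 reads c0=64 → after 1×micro: 128; S1 reads c2=0 → after 1×micro: 3; S2 reads c1=0 → after 1×micro: 0 ⇒ (c0=128, c1=3, c2=0)
[Jacobi] macro 8: S0 reads c0=128 → after 1×micro: 256; S1 reads c2=0 → after 1×micro: 2; S2 reads c1=3 → after 1×micro: 3 ⇒ (c0=256, c1=2, c2=3)
[Jacobi] macro 9: S0 reads c0=256 → after 1×micro: 512; S1 reads c2=3 → after 1×micro: 1; S2 reads c1=2 → after 1×micro: 1 ⇒ (c0=512, c1=1, c2=1)
[Gauss-Seidel] macro 1: S0 reads c0=1 → after 1×micro: 2; S1 reads c2=2 → after 1×micro: 0; S2 reads c1=0 → after 1×micro: 0 ⇒ (c0=2, c1=0, c2=0)
[Gauss-Seidel] macro 2: S0 reads c0=2 → after 1×micro: 4; S1 reads c2=0 → after 1×micro: 3; S2 reads c1=3 → after 1×micro: 3 ⇒ (c0=4, c1=3, c2=3)
[Gauss-Seidel] macro 3: S0 reads c0=4 → after 1×micro: 8; S1 reads c2=3 → after 1×micro: 0; S2 reads c1=0 → after 1×micro: 0 ⇒ (c0=8, c1=0, c2=0)
[Gauss-Seidel] macro 4: S0 reads c0=8 → after 1×micro: 16; S1 reads c2=0 → after 1×micro: 3; S2 reads c1=3 → after 1×micro: 3 ⇒ (c0=16, c1=3, c2=3)
[Gauss-Seidel] macro 5: S0 reads c0=16 → after 1×micro: 32; S1 reads c2=3 → after 1×micro: 0; S2 reads c1=0 → after 1×micro: 0 ⇒ (c0=32, c1=0, c2=0)
[Gauss-Seidel] macro 6: S0 reads c0=32 → after 1×micro: 64; S1 reads c2=0 → after 1×micro: 3; S2 reads c1=3 → after 1×micro: 3 ⇒ (c0=64, c1=3, c2=3)
[Gauss-Seidel] macro 7: S0 reads c0=64 → after 1×micro: 128; S1 reads c2=3 → after 1×micro: 0; S2 reads c1=0 → after 1×micro: 0 ⇒ (c0=128, c1=0, c2=0)
[Gauss-Seidel] macro 8: S0 reads c0=128 → after 1×micro: 256; S1 reads c2=0 → after 1×micro: 3; S2 reads c1=3 → after 1×micro: 3 ⇒ (c0=256, c1=3, c2=3)
[Gauss-Seidel] macro 9: S0 reads c0=256 → after 1×micro: 512; S1 reads c2=3 → after 1×micro: 0; S2 reads c1=0 → after 1×micro: 0 ⇒ (c0=512, c1=0, c2=0)

first divergence at macro-step: 2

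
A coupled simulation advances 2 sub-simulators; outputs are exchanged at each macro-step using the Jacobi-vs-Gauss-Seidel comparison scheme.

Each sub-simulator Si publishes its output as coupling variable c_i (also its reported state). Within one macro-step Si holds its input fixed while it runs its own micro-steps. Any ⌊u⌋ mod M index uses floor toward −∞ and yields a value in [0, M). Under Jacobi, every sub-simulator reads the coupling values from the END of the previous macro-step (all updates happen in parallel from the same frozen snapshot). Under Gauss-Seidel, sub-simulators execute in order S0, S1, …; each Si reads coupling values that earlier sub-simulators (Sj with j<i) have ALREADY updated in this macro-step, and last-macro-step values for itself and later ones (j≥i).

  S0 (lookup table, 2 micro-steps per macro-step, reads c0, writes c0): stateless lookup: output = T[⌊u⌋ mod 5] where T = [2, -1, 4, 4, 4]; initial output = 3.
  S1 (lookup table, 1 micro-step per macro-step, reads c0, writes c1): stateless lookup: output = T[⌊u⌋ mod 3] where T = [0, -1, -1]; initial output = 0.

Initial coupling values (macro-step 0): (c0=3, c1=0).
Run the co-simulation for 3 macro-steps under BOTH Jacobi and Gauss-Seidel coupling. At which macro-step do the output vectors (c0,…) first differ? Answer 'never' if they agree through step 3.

[Jacobi] macro 1: S0 reads c0=3 → after 2×micro: 4; S1 reads c0=3 → after 1×micro: 0 ⇒ (c0=4, c1=0)
[Jacobi] macro 2: S0 reads c0=4 → after 2×micro: 4; S1 reads c0=4 → after 1×micro: -1 ⇒ (c0=4, c1=-1)
[Jacobi] macro 3: S0 reads c0=4 → after 2×micro: 4; S1 reads c0=4 → after 1×micro: -1 ⇒ (c0=4, c1=-1)
[Gauss-Seidel] macro 1: S0 reads c0=3 → after 2×micro: 4; S1 reads c0=4 → after 1×micro: -1 ⇒ (c0=4, c1=-1)
[Gauss-Seidel] macro 2: S0 reads c0=4 → after 2×micro: 4; S1 reads c0=4 → after 1×micro: -1 ⇒ (c0=4, c1=-1)
[Gauss-Seidel] macro 3: S0 reads c0=4 → after 2×micro: 4; S1 reads c0=4 → after 1×micro: -1 ⇒ (c0=4, c1=-1)

first divergence at macro-step: 1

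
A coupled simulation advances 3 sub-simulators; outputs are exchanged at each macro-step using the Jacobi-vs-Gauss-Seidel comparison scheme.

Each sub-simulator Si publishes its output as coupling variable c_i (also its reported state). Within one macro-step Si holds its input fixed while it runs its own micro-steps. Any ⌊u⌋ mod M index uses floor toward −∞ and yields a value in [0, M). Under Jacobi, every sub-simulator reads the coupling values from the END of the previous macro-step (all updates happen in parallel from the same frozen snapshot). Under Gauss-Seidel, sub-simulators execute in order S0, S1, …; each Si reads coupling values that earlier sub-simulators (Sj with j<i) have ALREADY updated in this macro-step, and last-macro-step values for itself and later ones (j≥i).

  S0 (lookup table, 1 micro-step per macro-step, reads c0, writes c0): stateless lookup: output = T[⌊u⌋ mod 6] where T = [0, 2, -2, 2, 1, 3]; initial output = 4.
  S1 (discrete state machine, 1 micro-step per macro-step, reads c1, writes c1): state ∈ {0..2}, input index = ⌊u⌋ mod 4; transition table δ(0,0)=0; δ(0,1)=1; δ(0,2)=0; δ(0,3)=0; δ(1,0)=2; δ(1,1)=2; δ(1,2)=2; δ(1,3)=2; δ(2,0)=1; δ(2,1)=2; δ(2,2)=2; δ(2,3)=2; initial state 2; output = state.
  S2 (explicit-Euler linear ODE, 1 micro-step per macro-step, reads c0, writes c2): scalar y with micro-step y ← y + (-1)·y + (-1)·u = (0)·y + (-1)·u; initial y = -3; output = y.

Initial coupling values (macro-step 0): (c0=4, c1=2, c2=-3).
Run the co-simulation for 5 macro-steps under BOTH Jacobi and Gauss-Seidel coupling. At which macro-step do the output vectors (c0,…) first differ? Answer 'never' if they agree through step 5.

first divergence at macro-step: 1

[Jacobi] macro 1: S0 reads c0=4 → after 1×micro: 1; S1 reads c1=2 → after 1×micro: 2; S2 reads c0=4 → after 1×micro: -4 ⇒ (c0=1, c1=2, c2=-4)
[Jacobi] macro 2: S0 reads c0=1 → after 1×micro: 2; S1 reads c1=2 → after 1×micro: 2; S2 reads c0=1 → after 1×micro: -1 ⇒ (c0=2, c1=2, c2=-1)
[Jacobi] macro 3: S0 reads c0=2 → after 1×micro: -2; S1 reads c1=2 → after 1×micro: 2; S2 reads c0=2 → after 1×micro: -2 ⇒ (c0=-2, c1=2, c2=-2)
[Jacobi] macro 4: S0 reads c0=-2 → after 1×micro: 1; S1 reads c1=2 → after 1×micro: 2; S2 reads c0=-2 → after 1×micro: 2 ⇒ (c0=1, c1=2, c2=2)
[Jacobi] macro 5: S0 reads c0=1 → after 1×micro: 2; S1 reads c1=2 → after 1×micro: 2; S2 reads c0=1 → after 1×micro: -1 ⇒ (c0=2, c1=2, c2=-1)
[Gauss-Seidel] macro 1: S0 reads c0=4 → after 1×micro: 1; S1 reads c1=2 → after 1×micro: 2; S2 reads c0=1 → after 1×micro: -1 ⇒ (c0=1, c1=2, c2=-1)
[Gauss-Seidel] macro 2: S0 reads c0=1 → after 1×micro: 2; S1 reads c1=2 → after 1×micro: 2; S2 reads c0=2 → after 1×micro: -2 ⇒ (c0=2, c1=2, c2=-2)
[Gauss-Seidel] macro 3: S0 reads c0=2 → after 1×micro: -2; S1 reads c1=2 → after 1×micro: 2; S2 reads c0=-2 → after 1×micro: 2 ⇒ (c0=-2, c1=2, c2=2)
[Gauss-Seidel] macro 4: S0 reads c0=-2 → after 1×micro: 1; S1 reads c1=2 → after 1×micro: 2; S2 reads c0=1 → after 1×micro: -1 ⇒ (c0=1, c1=2, c2=-1)
[Gauss-Seidel] macro 5: S0 reads c0=1 → after 1×micro: 2; S1 reads c1=2 → after 1×micro: 2; S2 reads c0=2 → after 1×micro: -2 ⇒ (c0=2, c1=2, c2=-2)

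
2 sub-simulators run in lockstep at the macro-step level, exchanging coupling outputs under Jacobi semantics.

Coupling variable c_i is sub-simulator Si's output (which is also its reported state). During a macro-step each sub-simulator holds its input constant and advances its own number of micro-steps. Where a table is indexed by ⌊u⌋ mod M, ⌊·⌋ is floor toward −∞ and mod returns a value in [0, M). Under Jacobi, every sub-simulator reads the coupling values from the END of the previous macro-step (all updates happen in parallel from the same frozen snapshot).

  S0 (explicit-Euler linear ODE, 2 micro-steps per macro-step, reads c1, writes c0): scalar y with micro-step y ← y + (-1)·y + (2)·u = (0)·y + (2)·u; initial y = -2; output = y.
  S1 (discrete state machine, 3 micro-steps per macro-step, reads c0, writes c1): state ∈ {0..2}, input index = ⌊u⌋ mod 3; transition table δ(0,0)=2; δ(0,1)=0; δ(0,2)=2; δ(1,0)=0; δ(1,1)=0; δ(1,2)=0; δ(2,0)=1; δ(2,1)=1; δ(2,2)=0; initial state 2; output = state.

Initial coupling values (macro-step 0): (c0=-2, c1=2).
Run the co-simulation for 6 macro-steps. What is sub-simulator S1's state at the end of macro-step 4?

macro 1: S0 reads c1=2 → after 2×micro: 4; S1 reads c0=-2 → after 3×micro: 0 ⇒ (c0=4, c1=0)
macro 2: S0 reads c1=0 → after 2×micro: 0; S1 reads c0=4 → after 3×micro: 0 ⇒ (c0=0, c1=0)
macro 3: S0 reads c1=0 → after 2×micro: 0; S1 reads c0=0 → after 3×micro: 0 ⇒ (c0=0, c1=0)
macro 4: S0 reads c1=0 → after 2×micro: 0; S1 reads c0=0 → after 3×micro: 0 ⇒ (c0=0, c1=0)
macro 5: S0 reads c1=0 → after 2×micro: 0; S1 reads c0=0 → after 3×micro: 0 ⇒ (c0=0, c1=0)
macro 6: S0 reads c1=0 → after 2×micro: 0; S1 reads c0=0 → after 3×micro: 0 ⇒ (c0=0, c1=0)

S1 state at macro-step 4 = 0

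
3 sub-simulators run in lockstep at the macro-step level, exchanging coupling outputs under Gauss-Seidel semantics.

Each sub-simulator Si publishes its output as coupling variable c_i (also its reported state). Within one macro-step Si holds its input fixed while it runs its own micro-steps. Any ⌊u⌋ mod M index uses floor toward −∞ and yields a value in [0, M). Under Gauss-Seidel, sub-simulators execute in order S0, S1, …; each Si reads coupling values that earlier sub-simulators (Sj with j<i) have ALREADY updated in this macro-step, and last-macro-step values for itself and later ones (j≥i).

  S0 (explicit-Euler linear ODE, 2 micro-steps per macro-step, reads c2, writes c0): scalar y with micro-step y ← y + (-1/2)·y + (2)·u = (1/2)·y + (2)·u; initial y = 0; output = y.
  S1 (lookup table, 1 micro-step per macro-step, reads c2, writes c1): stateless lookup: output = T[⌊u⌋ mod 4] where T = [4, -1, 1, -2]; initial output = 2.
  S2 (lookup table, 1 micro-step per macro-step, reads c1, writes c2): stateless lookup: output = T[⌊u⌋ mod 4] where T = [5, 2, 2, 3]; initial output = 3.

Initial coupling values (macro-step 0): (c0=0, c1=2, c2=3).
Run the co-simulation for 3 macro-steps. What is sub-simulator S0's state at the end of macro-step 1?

S0 state at macro-step 1 = 9

macro 1: S0 reads c2=3 → after 2×micro: 9; S1 reads c2=3 → after 1×micro: -2; S2 reads c1=-2 → after 1×micro: 2 ⇒ (c0=9, c1=-2, c2=2)
macro 2: S0 reads c2=2 → after 2×micro: 33/4; S1 reads c2=2 → after 1×micro: 1; S2 reads c1=1 → after 1×micro: 2 ⇒ (c0=33/4, c1=1, c2=2)
macro 3: S0 reads c2=2 → after 2×micro: 129/16; S1 reads c2=2 → after 1×micro: 1; S2 reads c1=1 → after 1×micro: 2 ⇒ (c0=129/16, c1=1, c2=2)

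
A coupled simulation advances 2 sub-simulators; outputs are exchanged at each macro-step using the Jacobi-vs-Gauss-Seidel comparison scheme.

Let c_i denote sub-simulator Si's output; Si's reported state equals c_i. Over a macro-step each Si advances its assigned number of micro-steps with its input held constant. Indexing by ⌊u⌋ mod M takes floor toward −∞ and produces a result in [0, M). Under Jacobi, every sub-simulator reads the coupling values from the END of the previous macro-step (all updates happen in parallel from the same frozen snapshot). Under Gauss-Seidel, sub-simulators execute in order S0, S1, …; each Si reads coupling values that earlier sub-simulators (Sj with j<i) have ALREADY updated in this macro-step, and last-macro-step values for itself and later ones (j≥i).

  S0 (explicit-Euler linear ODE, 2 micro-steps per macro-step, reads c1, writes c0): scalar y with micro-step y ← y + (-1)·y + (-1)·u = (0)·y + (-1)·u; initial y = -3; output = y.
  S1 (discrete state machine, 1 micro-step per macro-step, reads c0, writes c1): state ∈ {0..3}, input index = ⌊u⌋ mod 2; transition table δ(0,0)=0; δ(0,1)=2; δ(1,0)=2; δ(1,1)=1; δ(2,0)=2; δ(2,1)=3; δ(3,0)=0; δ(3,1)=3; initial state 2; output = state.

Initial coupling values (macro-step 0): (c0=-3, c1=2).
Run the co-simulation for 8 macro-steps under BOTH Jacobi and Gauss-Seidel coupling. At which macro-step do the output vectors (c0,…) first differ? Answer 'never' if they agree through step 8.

first divergence at macro-step: 1

[Jacobi] macro 1: S0 reads c1=2 → after 2×micro: -2; S1 reads c0=-3 → after 1×micro: 3 ⇒ (c0=-2, c1=3)
[Jacobi] macro 2: S0 reads c1=3 → after 2×micro: -3; S1 reads c0=-2 → after 1×micro: 0 ⇒ (c0=-3, c1=0)
[Jacobi] macro 3: S0 reads c1=0 → after 2×micro: 0; S1 reads c0=-3 → after 1×micro: 2 ⇒ (c0=0, c1=2)
[Jacobi] macro 4: S0 reads c1=2 → after 2×micro: -2; S1 reads c0=0 → after 1×micro: 2 ⇒ (c0=-2, c1=2)
[Jacobi] macro 5: S0 reads c1=2 → after 2×micro: -2; S1 reads c0=-2 → after 1×micro: 2 ⇒ (c0=-2, c1=2)
[Jacobi] macro 6: S0 reads c1=2 → after 2×micro: -2; S1 reads c0=-2 → after 1×micro: 2 ⇒ (c0=-2, c1=2)
[Jacobi] macro 7: S0 reads c1=2 → after 2×micro: -2; S1 reads c0=-2 → after 1×micro: 2 ⇒ (c0=-2, c1=2)
[Jacobi] macro 8: S0 reads c1=2 → after 2×micro: -2; S1 reads c0=-2 → after 1×micro: 2 ⇒ (c0=-2, c1=2)
[Gauss-Seidel] macro 1: S0 reads c1=2 → after 2×micro: -2; S1 reads c0=-2 → after 1×micro: 2 ⇒ (c0=-2, c1=2)
[Gauss-Seidel] macro 2: S0 reads c1=2 → after 2×micro: -2; S1 reads c0=-2 → after 1×micro: 2 ⇒ (c0=-2, c1=2)
[Gauss-Seidel] macro 3: S0 reads c1=2 → after 2×micro: -2; S1 reads c0=-2 → after 1×micro: 2 ⇒ (c0=-2, c1=2)
[Gauss-Seidel] macro 4: S0 reads c1=2 → after 2×micro: -2; S1 reads c0=-2 → after 1×micro: 2 ⇒ (c0=-2, c1=2)
[Gauss-Seidel] macro 5: S0 reads c1=2 → after 2×micro: -2; S1 reads c0=-2 → after 1×micro: 2 ⇒ (c0=-2, c1=2)
[Gauss-Seidel] macro 6: S0 reads c1=2 → after 2×micro: -2; S1 reads c0=-2 → after 1×micro: 2 ⇒ (c0=-2, c1=2)
[Gauss-Seidel] macro 7: S0 reads c1=2 → after 2×micro: -2; S1 reads c0=-2 → after 1×micro: 2 ⇒ (c0=-2, c1=2)
[Gauss-Seidel] macro 8: S0 reads c1=2 → after 2×micro: -2; S1 reads c0=-2 → after 1×micro: 2 ⇒ (c0=-2, c1=2)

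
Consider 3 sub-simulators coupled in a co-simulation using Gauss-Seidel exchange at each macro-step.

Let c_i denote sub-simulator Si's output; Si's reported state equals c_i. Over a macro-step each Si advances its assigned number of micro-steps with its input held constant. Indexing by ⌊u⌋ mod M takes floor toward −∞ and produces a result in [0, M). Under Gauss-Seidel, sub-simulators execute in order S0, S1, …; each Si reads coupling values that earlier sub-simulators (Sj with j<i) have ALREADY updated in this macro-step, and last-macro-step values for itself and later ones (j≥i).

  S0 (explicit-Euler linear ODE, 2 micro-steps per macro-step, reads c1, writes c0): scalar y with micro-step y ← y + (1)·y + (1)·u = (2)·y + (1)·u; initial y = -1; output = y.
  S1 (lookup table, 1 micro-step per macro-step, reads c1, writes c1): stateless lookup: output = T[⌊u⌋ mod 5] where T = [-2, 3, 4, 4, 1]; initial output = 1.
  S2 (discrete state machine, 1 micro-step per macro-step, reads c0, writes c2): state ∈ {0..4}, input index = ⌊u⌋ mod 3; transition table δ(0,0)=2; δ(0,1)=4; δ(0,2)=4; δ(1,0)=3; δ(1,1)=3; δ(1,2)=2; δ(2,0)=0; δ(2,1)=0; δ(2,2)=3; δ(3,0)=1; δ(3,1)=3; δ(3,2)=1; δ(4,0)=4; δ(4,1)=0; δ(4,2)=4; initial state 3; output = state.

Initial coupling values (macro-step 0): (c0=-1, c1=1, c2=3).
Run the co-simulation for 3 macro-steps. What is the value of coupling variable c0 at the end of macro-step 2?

c0 at macro-step 2 = 5

macro 1: S0 reads c1=1 → after 2×micro: -1; S1 reads c1=1 → after 1×micro: 3; S2 reads c0=-1 → after 1×micro: 1 ⇒ (c0=-1, c1=3, c2=1)
macro 2: S0 reads c1=3 → after 2×micro: 5; S1 reads c1=3 → after 1×micro: 4; S2 reads c0=5 → after 1×micro: 2 ⇒ (c0=5, c1=4, c2=2)
macro 3: S0 reads c1=4 → after 2×micro: 32; S1 reads c1=4 → after 1×micro: 1; S2 reads c0=32 → after 1×micro: 3 ⇒ (c0=32, c1=1, c2=3)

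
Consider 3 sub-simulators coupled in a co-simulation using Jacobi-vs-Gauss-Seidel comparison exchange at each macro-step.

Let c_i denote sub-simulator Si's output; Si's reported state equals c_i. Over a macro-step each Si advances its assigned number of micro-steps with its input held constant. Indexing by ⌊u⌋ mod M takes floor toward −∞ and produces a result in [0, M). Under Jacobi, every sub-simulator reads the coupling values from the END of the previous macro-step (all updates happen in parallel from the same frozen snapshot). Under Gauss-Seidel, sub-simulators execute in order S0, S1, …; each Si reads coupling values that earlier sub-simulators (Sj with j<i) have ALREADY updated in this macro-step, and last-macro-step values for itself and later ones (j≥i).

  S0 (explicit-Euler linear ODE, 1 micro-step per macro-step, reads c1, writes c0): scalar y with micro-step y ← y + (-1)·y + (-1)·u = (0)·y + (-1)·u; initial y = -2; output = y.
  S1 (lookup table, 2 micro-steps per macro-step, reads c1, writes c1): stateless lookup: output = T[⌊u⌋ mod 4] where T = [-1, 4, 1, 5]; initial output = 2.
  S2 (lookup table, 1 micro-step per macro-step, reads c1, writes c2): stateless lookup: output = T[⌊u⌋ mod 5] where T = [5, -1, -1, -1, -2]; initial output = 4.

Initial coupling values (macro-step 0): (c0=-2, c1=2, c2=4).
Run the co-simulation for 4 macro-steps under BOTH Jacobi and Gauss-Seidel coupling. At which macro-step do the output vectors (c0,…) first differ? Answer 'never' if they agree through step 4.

[Jacobi] macro 1: S0 reads c1=2 → after 1×micro: -2; S1 reads c1=2 → after 2×micro: 1; S2 reads c1=2 → after 1×micro: -1 ⇒ (c0=-2, c1=1, c2=-1)
[Jacobi] macro 2: S0 reads c1=1 → after 1×micro: -1; S1 reads c1=1 → after 2×micro: 4; S2 reads c1=1 → after 1×micro: -1 ⇒ (c0=-1, c1=4, c2=-1)
[Jacobi] macro 3: S0 reads c1=4 → after 1×micro: -4; S1 reads c1=4 → after 2×micro: -1; S2 reads c1=4 → after 1×micro: -2 ⇒ (c0=-4, c1=-1, c2=-2)
[Jacobi] macro 4: S0 reads c1=-1 → after 1×micro: 1; S1 reads c1=-1 → after 2×micro: 5; S2 reads c1=-1 → after 1×micro: -2 ⇒ (c0=1, c1=5, c2=-2)
[Gauss-Seidel] macro 1: S0 reads c1=2 → after 1×micro: -2; S1 reads c1=2 → after 2×micro: 1; S2 reads c1=1 → after 1×micro: -1 ⇒ (c0=-2, c1=1, c2=-1)
[Gauss-Seidel] macro 2: S0 reads c1=1 → after 1×micro: -1; S1 reads c1=1 → after 2×micro: 4; S2 reads c1=4 → after 1×micro: -2 ⇒ (c0=-1, c1=4, c2=-2)
[Gauss-Seidel] macro 3: S0 reads c1=4 → after 1×micro: -4; S1 reads c1=4 → after 2×micro: -1; S2 reads c1=-1 → after 1×micro: -2 ⇒ (c0=-4, c1=-1, c2=-2)
[Gauss-Seidel] macro 4: S0 reads c1=-1 → after 1×micro: 1; S1 reads c1=-1 → after 2×micro: 5; S2 reads c1=5 → after 1×micro: 5 ⇒ (c0=1, c1=5, c2=5)

first divergence at macro-step: 2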